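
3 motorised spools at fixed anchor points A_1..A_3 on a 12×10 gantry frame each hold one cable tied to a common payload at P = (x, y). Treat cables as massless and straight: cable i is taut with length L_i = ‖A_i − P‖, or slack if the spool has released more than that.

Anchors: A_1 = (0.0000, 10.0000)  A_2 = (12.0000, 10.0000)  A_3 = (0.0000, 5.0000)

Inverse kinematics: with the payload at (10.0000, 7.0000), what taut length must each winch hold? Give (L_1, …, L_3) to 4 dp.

L_1 = √((0.0000−10.0000)² + (10.0000−7.0000)²) = 10.4403
L_2 = √((12.0000−10.0000)² + (10.0000−7.0000)²) = 3.6056
L_3 = √((0.0000−10.0000)² + (5.0000−7.0000)²) = 10.1980

(10.4403, 3.6056, 10.1980)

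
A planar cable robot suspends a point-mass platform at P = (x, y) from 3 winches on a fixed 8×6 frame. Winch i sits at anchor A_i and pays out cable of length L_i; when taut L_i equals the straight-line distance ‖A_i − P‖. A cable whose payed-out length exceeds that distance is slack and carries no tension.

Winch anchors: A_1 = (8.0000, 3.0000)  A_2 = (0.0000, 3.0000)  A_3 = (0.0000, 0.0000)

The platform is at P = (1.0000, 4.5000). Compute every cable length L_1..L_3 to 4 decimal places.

(7.1589, 1.8028, 4.6098)

L_1 = √((8.0000−1.0000)² + (3.0000−4.5000)²) = 7.1589
L_2 = √((0.0000−1.0000)² + (3.0000−4.5000)²) = 1.8028
L_3 = √((0.0000−1.0000)² + (0.0000−4.5000)²) = 4.6098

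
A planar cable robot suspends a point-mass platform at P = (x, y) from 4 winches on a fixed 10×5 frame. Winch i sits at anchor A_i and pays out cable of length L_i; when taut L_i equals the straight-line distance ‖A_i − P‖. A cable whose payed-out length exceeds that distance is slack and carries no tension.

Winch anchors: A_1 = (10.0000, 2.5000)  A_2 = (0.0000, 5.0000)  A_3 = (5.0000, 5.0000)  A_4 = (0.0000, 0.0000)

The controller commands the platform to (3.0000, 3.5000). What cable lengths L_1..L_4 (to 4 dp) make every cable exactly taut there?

(7.0711, 3.3541, 2.5000, 4.6098)

L_1: Δ = A_1−P = (7.0000, -1.0000) → ‖Δ‖ = √50.0000 = 7.0711
L_2: Δ = A_2−P = (-3.0000, 1.5000) → ‖Δ‖ = √11.2500 = 3.3541
L_3: Δ = A_3−P = (2.0000, 1.5000) → ‖Δ‖ = √6.2500 = 2.5000
L_4: Δ = A_4−P = (-3.0000, -3.5000) → ‖Δ‖ = √21.2500 = 4.6098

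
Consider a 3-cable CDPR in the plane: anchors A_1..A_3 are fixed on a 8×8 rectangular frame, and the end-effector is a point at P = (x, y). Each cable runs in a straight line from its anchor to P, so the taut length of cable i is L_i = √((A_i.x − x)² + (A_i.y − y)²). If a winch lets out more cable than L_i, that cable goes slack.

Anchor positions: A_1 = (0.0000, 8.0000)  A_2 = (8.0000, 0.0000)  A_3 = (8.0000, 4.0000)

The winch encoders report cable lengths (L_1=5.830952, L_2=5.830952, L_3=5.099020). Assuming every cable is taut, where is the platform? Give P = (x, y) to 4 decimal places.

(3.0000, 3.0000)

circle eqns → linear via eq_j − eq_1; set c_j = A_j·A_j − L_j²
c_1 = 0.0000+64.0000−34.0000 = 30.0000
-16.0000·x + 16.0000·y = c_1−c_2 = 0.0000
-16.0000·x + 8.0000·y = c_1−c_3 = -24.0000
solve first two rows → x=3.0000, y=3.0000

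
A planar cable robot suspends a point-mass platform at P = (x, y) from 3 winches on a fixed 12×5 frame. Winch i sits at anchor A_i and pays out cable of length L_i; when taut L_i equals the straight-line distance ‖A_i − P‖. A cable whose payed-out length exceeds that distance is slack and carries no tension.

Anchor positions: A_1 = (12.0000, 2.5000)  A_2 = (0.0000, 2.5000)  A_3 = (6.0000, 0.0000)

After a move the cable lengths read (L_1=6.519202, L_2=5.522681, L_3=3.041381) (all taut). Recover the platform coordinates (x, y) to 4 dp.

(5.5000, 3.0000)

expand ‖A_i−P‖²=L_i² and subtract eq 1 (k_i ≔ ‖A_i‖²−L_i²)
k_1 = 144.0000+6.2500−42.5000 = 107.7500
eq1−eq2 → [24.0000  0.0000]·P = 132.0000
eq1−eq3 → [12.0000  5.0000]·P = 81.0000
2×2 solve → P = (5.5000, 3.0000)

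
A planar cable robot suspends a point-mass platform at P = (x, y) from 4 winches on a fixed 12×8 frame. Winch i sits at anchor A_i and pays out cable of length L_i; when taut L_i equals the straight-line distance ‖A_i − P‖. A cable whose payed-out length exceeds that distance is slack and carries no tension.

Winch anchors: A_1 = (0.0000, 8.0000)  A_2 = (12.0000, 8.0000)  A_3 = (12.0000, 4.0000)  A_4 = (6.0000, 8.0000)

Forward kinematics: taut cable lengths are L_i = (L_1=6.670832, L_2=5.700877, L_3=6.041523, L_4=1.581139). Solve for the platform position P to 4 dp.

each cable: (A_i−P)·(A_i−P) = L_i²; let c_i = ‖A_i‖²−L_i²
c_1 = 0.0000+64.0000−44.5000 = 19.5000
row 1: -24.0000x + 0.0000y = -156.0000  (c_2=175.5000)
row 2: -24.0000x + 8.0000y = -104.0000  (c_3=123.5000)
row 3: -12.0000x + 0.0000y = -78.0000  (c_4=97.5000)
Cramer on rows 1–2 → x = 6.5000, y = 6.5000
check cable 4: ‖A_4−P‖² = 2.5000 ≈ L_4² = 2.5000 ✓

(6.5000, 6.5000)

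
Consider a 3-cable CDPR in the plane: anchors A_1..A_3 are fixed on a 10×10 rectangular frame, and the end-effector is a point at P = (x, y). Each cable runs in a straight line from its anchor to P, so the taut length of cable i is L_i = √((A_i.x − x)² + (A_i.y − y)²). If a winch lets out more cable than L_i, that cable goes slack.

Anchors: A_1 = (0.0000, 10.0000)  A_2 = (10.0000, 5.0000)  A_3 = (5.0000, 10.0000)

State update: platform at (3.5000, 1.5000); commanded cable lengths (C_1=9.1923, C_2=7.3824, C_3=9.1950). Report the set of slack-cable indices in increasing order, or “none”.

cable 1: L_1 = ‖A_1−P‖ = 9.1924;  C_1 = 9.1923 → taut
cable 2: L_2 = ‖A_2−P‖ = 7.3824;  C_2 = 7.3824 → taut
cable 3: L_3 = ‖A_3−P‖ = 8.6313;  C_3 = 9.1950 → slack

3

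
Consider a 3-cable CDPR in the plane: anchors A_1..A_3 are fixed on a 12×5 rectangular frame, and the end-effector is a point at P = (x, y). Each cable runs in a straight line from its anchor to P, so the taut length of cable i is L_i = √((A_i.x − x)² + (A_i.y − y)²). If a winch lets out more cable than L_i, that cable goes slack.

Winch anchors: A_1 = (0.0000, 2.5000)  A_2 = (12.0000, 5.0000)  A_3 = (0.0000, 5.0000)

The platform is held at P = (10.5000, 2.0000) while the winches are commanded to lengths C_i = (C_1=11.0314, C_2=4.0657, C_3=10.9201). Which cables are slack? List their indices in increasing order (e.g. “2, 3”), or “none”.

cable 1: L_1 = ‖A_1−P‖ = 10.5119;  C_1 = 11.0314 → slack
cable 2: L_2 = ‖A_2−P‖ = 3.3541;  C_2 = 4.0657 → slack
cable 3: L_3 = ‖A_3−P‖ = 10.9202;  C_3 = 10.9201 → taut

1, 2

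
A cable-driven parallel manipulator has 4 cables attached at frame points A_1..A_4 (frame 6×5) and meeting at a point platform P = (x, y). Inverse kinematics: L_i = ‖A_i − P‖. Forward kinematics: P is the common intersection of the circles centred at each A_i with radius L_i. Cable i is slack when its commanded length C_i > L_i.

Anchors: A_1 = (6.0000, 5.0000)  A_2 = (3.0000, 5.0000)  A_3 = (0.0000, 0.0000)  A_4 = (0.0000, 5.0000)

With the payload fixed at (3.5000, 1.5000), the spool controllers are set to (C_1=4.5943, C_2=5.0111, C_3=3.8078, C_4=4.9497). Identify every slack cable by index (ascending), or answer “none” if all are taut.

cable 1: L_1 = ‖A_1−P‖ = 4.3012;  C_1 = 4.5943 → slack
cable 2: L_2 = ‖A_2−P‖ = 3.5355;  C_2 = 5.0111 → slack
cable 3: L_3 = ‖A_3−P‖ = 3.8079;  C_3 = 3.8078 → taut
cable 4: L_4 = ‖A_4−P‖ = 4.9497;  C_4 = 4.9497 → taut

1, 2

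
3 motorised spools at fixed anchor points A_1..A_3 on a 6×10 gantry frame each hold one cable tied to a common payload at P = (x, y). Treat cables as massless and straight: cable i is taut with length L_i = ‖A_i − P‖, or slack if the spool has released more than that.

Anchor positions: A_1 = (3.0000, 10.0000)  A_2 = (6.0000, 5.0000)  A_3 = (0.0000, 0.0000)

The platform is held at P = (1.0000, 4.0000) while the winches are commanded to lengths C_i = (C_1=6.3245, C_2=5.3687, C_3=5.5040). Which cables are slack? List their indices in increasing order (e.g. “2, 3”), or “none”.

2, 3

cable 1: √((2.0000)²+(6.0000)²)=6.3246, C_1=6.3245: taut
cable 2: √((5.0000)²+(1.0000)²)=5.0990, C_2=5.3687: slack
cable 3: √((-1.0000)²+(-4.0000)²)=4.1231, C_3=5.5040: slack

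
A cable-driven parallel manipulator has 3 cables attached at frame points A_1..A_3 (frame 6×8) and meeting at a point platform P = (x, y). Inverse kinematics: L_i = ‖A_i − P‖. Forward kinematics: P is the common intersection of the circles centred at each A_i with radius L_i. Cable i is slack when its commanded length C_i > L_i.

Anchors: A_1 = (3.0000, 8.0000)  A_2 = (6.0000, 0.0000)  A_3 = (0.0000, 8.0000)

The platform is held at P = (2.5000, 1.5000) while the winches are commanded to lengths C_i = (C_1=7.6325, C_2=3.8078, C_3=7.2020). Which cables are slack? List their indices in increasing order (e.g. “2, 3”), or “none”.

1, 3

i=1: geometric 6.5192 vs commanded 7.6325 ⇒ slack
i=2: geometric 3.8079 vs commanded 3.8078 ⇒ taut
i=3: geometric 6.9642 vs commanded 7.2020 ⇒ slack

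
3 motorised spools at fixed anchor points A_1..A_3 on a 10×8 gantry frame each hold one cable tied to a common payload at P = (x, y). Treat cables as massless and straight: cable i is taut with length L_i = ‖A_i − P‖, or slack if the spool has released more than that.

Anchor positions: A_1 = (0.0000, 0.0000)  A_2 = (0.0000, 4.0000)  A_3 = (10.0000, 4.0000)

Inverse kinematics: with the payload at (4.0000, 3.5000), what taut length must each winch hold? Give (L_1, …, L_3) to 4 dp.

(5.3151, 4.0311, 6.0208)

L_1 = √((0.0000−4.0000)² + (0.0000−3.5000)²) = 5.3151
L_2 = √((0.0000−4.0000)² + (4.0000−3.5000)²) = 4.0311
L_3 = √((10.0000−4.0000)² + (4.0000−3.5000)²) = 6.0208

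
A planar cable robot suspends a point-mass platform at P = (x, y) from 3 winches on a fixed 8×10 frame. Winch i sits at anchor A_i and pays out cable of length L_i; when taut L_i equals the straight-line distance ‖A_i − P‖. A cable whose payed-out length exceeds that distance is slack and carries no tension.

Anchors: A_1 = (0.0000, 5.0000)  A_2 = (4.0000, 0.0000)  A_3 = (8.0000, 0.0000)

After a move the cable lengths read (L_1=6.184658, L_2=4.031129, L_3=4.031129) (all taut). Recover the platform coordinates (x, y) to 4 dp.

circle eqns → linear via eq_j − eq_1; set c_j = A_j·A_j − L_j²
c_1 = 0.0000+25.0000−38.2500 = -13.2500
-8.0000·x + 10.0000·y = c_1−c_2 = -13.0000
-16.0000·x + 10.0000·y = c_1−c_3 = -61.0000
solve first two rows → x=6.0000, y=3.5000

(6.0000, 3.5000)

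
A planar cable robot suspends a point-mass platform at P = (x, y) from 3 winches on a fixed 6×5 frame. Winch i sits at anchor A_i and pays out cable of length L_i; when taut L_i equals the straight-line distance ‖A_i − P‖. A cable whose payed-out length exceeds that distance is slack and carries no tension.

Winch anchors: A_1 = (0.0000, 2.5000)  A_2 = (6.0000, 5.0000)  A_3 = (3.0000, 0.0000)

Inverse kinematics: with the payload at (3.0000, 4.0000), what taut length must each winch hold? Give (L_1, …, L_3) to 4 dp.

L_1 = √((0.0000−3.0000)² + (2.5000−4.0000)²) = 3.3541
L_2 = √((6.0000−3.0000)² + (5.0000−4.0000)²) = 3.1623
L_3 = √((3.0000−3.0000)² + (0.0000−4.0000)²) = 4.0000

(3.3541, 3.1623, 4.0000)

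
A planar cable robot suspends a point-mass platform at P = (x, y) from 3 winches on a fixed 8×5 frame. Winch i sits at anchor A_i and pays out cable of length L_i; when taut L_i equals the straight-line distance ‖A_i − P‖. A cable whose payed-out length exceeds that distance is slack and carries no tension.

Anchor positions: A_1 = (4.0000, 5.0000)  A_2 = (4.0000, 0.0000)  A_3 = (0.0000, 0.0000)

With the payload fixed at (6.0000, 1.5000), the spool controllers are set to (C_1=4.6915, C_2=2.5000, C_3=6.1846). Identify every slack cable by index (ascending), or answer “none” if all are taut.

cable 1: L_1 = ‖A_1−P‖ = 4.0311;  C_1 = 4.6915 → slack
cable 2: L_2 = ‖A_2−P‖ = 2.5000;  C_2 = 2.5000 → taut
cable 3: L_3 = ‖A_3−P‖ = 6.1847;  C_3 = 6.1846 → taut

1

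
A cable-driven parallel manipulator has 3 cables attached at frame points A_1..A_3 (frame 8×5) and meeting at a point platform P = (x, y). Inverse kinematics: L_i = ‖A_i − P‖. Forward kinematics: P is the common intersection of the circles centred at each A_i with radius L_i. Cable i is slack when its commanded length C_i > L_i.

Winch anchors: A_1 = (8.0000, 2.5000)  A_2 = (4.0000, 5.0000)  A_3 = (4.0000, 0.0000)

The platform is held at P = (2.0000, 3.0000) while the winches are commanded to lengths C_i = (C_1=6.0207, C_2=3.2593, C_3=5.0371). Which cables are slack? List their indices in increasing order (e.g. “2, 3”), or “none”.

2, 3

cable 1: L_1 = ‖A_1−P‖ = 6.0208;  C_1 = 6.0207 → taut
cable 2: L_2 = ‖A_2−P‖ = 2.8284;  C_2 = 3.2593 → slack
cable 3: L_3 = ‖A_3−P‖ = 3.6056;  C_3 = 5.0371 → slack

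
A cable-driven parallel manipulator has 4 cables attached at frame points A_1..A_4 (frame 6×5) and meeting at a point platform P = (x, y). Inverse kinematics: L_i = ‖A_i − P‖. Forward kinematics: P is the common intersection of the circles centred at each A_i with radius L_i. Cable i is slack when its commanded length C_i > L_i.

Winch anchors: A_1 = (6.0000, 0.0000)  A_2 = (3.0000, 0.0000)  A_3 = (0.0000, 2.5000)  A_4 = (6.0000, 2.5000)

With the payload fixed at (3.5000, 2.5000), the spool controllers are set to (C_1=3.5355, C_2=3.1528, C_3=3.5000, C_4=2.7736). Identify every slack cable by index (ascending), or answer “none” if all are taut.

cable 1: L_1 = ‖A_1−P‖ = 3.5355;  C_1 = 3.5355 → taut
cable 2: L_2 = ‖A_2−P‖ = 2.5495;  C_2 = 3.1528 → slack
cable 3: L_3 = ‖A_3−P‖ = 3.5000;  C_3 = 3.5000 → taut
cable 4: L_4 = ‖A_4−P‖ = 2.5000;  C_4 = 2.7736 → slack

2, 4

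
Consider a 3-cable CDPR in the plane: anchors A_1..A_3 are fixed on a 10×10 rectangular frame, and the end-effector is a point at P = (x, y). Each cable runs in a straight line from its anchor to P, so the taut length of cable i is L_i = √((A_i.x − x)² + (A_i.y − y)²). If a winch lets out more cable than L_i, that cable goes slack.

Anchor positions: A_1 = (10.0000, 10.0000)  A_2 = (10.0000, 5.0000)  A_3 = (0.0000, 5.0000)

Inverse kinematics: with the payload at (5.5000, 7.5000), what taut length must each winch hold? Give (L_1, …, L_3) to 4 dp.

L_1 = √((10.0000−5.5000)² + (10.0000−7.5000)²) = 5.1478
L_2 = √((10.0000−5.5000)² + (5.0000−7.5000)²) = 5.1478
L_3 = √((0.0000−5.5000)² + (5.0000−7.5000)²) = 6.0415

(5.1478, 5.1478, 6.0415)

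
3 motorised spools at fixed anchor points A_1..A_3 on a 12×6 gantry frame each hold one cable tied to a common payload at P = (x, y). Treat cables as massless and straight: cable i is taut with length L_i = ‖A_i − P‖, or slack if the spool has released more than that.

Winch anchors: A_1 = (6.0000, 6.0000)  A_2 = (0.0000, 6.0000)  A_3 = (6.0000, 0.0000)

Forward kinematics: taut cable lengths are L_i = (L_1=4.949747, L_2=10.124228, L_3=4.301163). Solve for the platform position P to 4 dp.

expand ‖A_i−P‖²=L_i² and subtract eq 1 (q_i ≔ ‖A_i‖²−L_i²)
q_1 = 36.0000+36.0000−24.5000 = 47.5000
eq1−eq2 → [12.0000  0.0000]·P = 114.0000
eq1−eq3 → [0.0000  12.0000]·P = 30.0000
2×2 solve → P = (9.5000, 2.5000)

(9.5000, 2.5000)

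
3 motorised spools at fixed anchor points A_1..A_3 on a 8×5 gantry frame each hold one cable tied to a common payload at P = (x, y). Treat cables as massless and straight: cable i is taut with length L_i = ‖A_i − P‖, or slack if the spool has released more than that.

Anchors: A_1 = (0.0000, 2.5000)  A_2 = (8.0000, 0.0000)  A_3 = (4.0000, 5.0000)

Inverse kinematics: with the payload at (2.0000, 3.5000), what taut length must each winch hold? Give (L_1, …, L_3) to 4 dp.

(2.2361, 6.9462, 2.5000)

cable 1: Δx=-2.0000, Δy=-1.0000; L_1 = √(Δx²+Δy²) = 2.2361
cable 2: Δx=6.0000, Δy=-3.5000; L_2 = √(Δx²+Δy²) = 6.9462
cable 3: Δx=2.0000, Δy=1.5000; L_3 = √(Δx²+Δy²) = 2.5000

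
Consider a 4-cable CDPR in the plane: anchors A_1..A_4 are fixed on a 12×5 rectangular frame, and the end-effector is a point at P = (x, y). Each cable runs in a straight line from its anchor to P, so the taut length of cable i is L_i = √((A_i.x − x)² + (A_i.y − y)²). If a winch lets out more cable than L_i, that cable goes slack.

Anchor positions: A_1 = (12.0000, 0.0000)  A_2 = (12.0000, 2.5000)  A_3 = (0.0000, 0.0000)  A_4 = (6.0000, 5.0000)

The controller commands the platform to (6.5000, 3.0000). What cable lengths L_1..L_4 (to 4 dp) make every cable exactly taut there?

L_1: Δ = A_1−P = (5.5000, -3.0000) → ‖Δ‖ = √39.2500 = 6.2650
L_2: Δ = A_2−P = (5.5000, -0.5000) → ‖Δ‖ = √30.5000 = 5.5227
L_3: Δ = A_3−P = (-6.5000, -3.0000) → ‖Δ‖ = √51.2500 = 7.1589
L_4: Δ = A_4−P = (-0.5000, 2.0000) → ‖Δ‖ = √4.2500 = 2.0616

(6.2650, 5.5227, 7.1589, 2.0616)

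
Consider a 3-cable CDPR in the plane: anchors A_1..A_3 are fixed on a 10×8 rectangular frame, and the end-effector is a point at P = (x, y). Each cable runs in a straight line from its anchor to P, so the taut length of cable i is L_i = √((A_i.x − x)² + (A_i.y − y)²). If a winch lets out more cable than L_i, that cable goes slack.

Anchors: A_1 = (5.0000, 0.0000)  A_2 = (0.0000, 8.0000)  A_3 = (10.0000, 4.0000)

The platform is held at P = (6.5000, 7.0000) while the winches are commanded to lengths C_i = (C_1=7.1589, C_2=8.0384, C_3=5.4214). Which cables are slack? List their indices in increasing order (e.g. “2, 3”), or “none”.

2, 3

cable 1: √((-1.5000)²+(-7.0000)²)=7.1589, C_1=7.1589: taut
cable 2: √((-6.5000)²+(1.0000)²)=6.5765, C_2=8.0384: slack
cable 3: √((3.5000)²+(-3.0000)²)=4.6098, C_3=5.4214: slack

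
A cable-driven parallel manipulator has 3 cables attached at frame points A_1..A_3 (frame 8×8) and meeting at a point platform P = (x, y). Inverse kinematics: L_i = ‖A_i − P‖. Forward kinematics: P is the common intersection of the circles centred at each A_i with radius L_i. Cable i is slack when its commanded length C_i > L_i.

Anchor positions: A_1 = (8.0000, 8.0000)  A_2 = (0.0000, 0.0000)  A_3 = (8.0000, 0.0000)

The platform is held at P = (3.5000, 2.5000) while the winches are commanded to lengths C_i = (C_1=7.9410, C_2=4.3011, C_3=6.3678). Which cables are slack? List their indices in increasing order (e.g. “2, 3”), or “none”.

1, 3

cable 1: √((4.5000)²+(5.5000)²)=7.1063, C_1=7.9410: slack
cable 2: √((-3.5000)²+(-2.5000)²)=4.3012, C_2=4.3011: taut
cable 3: √((4.5000)²+(-2.5000)²)=5.1478, C_3=6.3678: slack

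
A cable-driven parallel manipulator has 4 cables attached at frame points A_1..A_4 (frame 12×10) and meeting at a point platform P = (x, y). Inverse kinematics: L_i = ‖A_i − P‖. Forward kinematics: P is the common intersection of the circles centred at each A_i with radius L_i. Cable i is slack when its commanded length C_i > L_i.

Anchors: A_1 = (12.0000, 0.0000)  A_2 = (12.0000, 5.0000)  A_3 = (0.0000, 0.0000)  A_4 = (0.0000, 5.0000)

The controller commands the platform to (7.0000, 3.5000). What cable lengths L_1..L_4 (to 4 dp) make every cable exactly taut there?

(6.1033, 5.2202, 7.8262, 7.1589)

cable 1: Δx=5.0000, Δy=-3.5000; L_1 = √(Δx²+Δy²) = 6.1033
cable 2: Δx=5.0000, Δy=1.5000; L_2 = √(Δx²+Δy²) = 5.2202
cable 3: Δx=-7.0000, Δy=-3.5000; L_3 = √(Δx²+Δy²) = 7.8262
cable 4: Δx=-7.0000, Δy=1.5000; L_4 = √(Δx²+Δy²) = 7.1589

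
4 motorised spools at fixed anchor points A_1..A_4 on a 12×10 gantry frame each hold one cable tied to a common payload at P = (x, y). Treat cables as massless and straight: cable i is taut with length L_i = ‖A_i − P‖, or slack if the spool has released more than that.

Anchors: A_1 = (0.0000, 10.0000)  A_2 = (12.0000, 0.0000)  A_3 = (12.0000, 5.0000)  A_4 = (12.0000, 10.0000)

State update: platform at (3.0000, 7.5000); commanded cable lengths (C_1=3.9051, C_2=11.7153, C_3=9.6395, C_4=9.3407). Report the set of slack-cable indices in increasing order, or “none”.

i=1: geometric 3.9051 vs commanded 3.9051 ⇒ taut
i=2: geometric 11.7154 vs commanded 11.7153 ⇒ taut
i=3: geometric 9.3408 vs commanded 9.6395 ⇒ slack
i=4: geometric 9.3408 vs commanded 9.3407 ⇒ taut

3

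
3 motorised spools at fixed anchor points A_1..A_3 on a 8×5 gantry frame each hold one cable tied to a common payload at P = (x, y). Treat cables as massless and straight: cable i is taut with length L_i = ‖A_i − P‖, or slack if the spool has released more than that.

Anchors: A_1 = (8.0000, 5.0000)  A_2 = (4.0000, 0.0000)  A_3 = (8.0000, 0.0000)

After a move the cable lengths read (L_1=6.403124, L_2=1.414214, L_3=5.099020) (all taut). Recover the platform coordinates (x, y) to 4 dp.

expand ‖A_i−P‖²=L_i² and subtract eq 1 (c_i ≔ ‖A_i‖²−L_i²)
c_1 = 64.0000+25.0000−41.0000 = 48.0000
eq1−eq2 → [8.0000  10.0000]·P = 34.0000
eq1−eq3 → [0.0000  10.0000]·P = 10.0000
2×2 solve → P = (3.0000, 1.0000)

(3.0000, 1.0000)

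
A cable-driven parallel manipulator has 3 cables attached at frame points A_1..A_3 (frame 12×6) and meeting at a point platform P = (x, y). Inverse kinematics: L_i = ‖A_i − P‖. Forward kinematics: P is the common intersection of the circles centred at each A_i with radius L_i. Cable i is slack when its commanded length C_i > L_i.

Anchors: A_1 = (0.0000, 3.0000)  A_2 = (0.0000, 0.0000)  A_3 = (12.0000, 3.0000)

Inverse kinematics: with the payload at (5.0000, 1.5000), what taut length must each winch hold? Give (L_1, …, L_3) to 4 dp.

(5.2202, 5.2202, 7.1589)

cable 1: Δx=-5.0000, Δy=1.5000; L_1 = √(Δx²+Δy²) = 5.2202
cable 2: Δx=-5.0000, Δy=-1.5000; L_2 = √(Δx²+Δy²) = 5.2202
cable 3: Δx=7.0000, Δy=1.5000; L_3 = √(Δx²+Δy²) = 7.1589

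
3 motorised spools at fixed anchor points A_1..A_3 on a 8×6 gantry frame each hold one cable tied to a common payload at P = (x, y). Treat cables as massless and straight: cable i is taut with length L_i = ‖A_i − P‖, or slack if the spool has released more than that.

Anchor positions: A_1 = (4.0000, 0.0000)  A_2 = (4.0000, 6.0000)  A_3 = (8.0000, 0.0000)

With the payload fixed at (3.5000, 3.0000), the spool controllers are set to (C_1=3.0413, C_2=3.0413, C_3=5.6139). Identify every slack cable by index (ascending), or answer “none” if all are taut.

i=1: geometric 3.0414 vs commanded 3.0413 ⇒ taut
i=2: geometric 3.0414 vs commanded 3.0413 ⇒ taut
i=3: geometric 5.4083 vs commanded 5.6139 ⇒ slack

3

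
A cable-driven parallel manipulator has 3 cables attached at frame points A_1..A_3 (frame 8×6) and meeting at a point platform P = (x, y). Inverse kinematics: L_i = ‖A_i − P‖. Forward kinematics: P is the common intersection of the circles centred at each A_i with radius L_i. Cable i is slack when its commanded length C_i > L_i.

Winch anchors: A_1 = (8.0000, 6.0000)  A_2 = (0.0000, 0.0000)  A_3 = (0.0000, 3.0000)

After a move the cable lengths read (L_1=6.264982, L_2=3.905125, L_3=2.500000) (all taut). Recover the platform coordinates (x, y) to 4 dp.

expand ‖A_i−P‖²=L_i² and subtract eq 1 (c_i ≔ ‖A_i‖²−L_i²)
c_1 = 64.0000+36.0000−39.2500 = 60.7500
eq1−eq2 → [16.0000  12.0000]·P = 76.0000
eq1−eq3 → [16.0000  6.0000]·P = 58.0000
2×2 solve → P = (2.5000, 3.0000)

(2.5000, 3.0000)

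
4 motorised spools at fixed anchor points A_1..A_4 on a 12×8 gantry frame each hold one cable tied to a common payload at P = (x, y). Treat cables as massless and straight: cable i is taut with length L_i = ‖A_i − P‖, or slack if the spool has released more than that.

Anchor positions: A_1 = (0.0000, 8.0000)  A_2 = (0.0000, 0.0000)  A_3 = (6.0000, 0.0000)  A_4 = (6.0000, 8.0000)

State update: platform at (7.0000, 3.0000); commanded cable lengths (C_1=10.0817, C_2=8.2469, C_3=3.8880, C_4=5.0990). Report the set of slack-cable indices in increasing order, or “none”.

cable 1: L_1 = ‖A_1−P‖ = 8.6023;  C_1 = 10.0817 → slack
cable 2: L_2 = ‖A_2−P‖ = 7.6158;  C_2 = 8.2469 → slack
cable 3: L_3 = ‖A_3−P‖ = 3.1623;  C_3 = 3.8880 → slack
cable 4: L_4 = ‖A_4−P‖ = 5.0990;  C_4 = 5.0990 → taut

1, 2, 3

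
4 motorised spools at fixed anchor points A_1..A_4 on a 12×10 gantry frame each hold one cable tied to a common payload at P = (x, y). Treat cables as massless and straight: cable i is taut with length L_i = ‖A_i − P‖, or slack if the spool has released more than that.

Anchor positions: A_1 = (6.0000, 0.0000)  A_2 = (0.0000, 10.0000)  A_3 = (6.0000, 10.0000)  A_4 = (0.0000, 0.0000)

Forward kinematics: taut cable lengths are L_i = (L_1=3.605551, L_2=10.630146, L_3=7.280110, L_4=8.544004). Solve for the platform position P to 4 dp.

(8.0000, 3.0000)

expand ‖A_i−P‖²=L_i² and subtract eq 1 (q_i ≔ ‖A_i‖²−L_i²)
q_1 = 36.0000+0.0000−13.0000 = 23.0000
eq1−eq2 → [12.0000  -20.0000]·P = 36.0000
eq1−eq3 → [0.0000  -20.0000]·P = -60.0000
eq1−eq4 → [12.0000  0.0000]·P = 96.0000
2×2 solve → P = (8.0000, 3.0000)
check cable 4: ‖A_4−P‖² = 73.0000 ≈ L_4² = 73.0000 ✓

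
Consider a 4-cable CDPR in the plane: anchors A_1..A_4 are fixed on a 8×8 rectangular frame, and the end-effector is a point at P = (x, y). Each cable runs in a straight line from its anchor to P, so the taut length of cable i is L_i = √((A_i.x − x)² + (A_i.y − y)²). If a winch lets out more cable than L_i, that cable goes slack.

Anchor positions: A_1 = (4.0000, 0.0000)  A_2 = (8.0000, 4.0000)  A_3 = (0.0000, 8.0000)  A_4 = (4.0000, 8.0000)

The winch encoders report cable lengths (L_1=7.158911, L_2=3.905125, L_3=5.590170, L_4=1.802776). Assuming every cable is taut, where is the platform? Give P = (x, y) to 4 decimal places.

expand ‖A_i−P‖²=L_i² and subtract eq 1 (q_i ≔ ‖A_i‖²−L_i²)
q_1 = 16.0000+0.0000−51.2500 = -35.2500
eq1−eq2 → [-8.0000  -8.0000]·P = -100.0000
eq1−eq3 → [8.0000  -16.0000]·P = -68.0000
eq1−eq4 → [0.0000  -16.0000]·P = -112.0000
2×2 solve → P = (5.5000, 7.0000)
check cable 4: ‖A_4−P‖² = 3.2500 ≈ L_4² = 3.2500 ✓

(5.5000, 7.0000)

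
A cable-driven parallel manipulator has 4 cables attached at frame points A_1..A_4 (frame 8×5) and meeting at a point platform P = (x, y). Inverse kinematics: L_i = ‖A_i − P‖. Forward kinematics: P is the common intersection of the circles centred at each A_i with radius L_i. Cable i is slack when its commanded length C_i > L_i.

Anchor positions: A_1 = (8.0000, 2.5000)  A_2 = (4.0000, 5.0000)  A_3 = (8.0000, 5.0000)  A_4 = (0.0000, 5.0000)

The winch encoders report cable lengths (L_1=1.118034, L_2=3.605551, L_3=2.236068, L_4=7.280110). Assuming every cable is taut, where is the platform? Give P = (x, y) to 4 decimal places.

expand ‖A_i−P‖²=L_i² and subtract eq 1 (q_i ≔ ‖A_i‖²−L_i²)
q_1 = 64.0000+6.2500−1.2500 = 69.0000
eq1−eq2 → [8.0000  -5.0000]·P = 41.0000
eq1−eq3 → [0.0000  -5.0000]·P = -15.0000
eq1−eq4 → [16.0000  -5.0000]·P = 97.0000
2×2 solve → P = (7.0000, 3.0000)
check cable 4: ‖A_4−P‖² = 53.0000 ≈ L_4² = 53.0000 ✓

(7.0000, 3.0000)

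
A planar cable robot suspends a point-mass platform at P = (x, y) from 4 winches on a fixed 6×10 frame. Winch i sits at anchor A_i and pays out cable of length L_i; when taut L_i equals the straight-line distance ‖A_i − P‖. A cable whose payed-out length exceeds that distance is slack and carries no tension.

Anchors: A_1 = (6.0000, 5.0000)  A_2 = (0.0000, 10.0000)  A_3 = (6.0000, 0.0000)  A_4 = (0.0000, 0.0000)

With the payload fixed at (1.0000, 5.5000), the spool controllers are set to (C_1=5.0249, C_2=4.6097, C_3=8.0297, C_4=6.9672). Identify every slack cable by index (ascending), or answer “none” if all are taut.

3, 4

cable 1: L_1 = ‖A_1−P‖ = 5.0249;  C_1 = 5.0249 → taut
cable 2: L_2 = ‖A_2−P‖ = 4.6098;  C_2 = 4.6097 → taut
cable 3: L_3 = ‖A_3−P‖ = 7.4330;  C_3 = 8.0297 → slack
cable 4: L_4 = ‖A_4−P‖ = 5.5902;  C_4 = 6.9672 → slack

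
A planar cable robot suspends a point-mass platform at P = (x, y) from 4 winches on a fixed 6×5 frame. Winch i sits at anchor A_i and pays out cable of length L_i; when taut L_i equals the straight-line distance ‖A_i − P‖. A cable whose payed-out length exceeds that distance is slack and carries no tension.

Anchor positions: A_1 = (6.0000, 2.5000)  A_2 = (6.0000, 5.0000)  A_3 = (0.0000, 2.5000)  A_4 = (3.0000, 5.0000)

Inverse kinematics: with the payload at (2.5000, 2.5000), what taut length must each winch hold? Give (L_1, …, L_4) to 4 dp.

(3.5000, 4.3012, 2.5000, 2.5495)

L_1 = √((6.0000−2.5000)² + (2.5000−2.5000)²) = 3.5000
L_2 = √((6.0000−2.5000)² + (5.0000−2.5000)²) = 4.3012
L_3 = √((0.0000−2.5000)² + (2.5000−2.5000)²) = 2.5000
L_4 = √((3.0000−2.5000)² + (5.0000−2.5000)²) = 2.5495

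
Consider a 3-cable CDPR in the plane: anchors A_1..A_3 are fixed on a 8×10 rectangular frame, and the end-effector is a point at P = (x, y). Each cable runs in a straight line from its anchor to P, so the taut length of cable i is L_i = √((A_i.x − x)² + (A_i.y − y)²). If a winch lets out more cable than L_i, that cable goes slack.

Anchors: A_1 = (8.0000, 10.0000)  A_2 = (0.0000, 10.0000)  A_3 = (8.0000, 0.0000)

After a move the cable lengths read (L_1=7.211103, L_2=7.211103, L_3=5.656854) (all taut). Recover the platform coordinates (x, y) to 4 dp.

circle eqns → linear via eq_j − eq_1; set q_j = A_j·A_j − L_j²
q_1 = 64.0000+100.0000−52.0000 = 112.0000
16.0000·x + 0.0000·y = q_1−q_2 = 64.0000
0.0000·x + 20.0000·y = q_1−q_3 = 80.0000
solve first two rows → x=4.0000, y=4.0000

(4.0000, 4.0000)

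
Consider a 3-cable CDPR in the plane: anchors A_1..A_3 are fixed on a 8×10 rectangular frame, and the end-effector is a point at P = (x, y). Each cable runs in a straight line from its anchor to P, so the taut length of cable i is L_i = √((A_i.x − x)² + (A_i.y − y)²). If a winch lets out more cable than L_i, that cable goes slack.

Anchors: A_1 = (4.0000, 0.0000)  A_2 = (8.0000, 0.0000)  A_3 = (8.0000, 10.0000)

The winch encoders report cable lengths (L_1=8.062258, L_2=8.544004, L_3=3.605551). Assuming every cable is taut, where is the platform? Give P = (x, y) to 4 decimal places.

circle eqns → linear via eq_j − eq_1; set c_j = A_j·A_j − L_j²
c_1 = 16.0000+0.0000−65.0000 = -49.0000
-8.0000·x + 0.0000·y = c_1−c_2 = -40.0000
-8.0000·x − 20.0000·y = c_1−c_3 = -200.0000
solve first two rows → x=5.0000, y=8.0000

(5.0000, 8.0000)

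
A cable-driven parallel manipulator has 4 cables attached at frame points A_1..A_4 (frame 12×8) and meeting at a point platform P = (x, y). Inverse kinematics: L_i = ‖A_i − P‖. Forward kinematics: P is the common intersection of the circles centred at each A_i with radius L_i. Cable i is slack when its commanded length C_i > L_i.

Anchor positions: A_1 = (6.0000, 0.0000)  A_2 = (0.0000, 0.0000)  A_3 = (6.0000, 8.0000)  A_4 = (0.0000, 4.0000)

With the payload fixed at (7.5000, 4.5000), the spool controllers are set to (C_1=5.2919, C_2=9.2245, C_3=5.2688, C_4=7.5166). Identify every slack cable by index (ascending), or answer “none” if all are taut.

1, 2, 3

cable 1: L_1 = ‖A_1−P‖ = 4.7434;  C_1 = 5.2919 → slack
cable 2: L_2 = ‖A_2−P‖ = 8.7464;  C_2 = 9.2245 → slack
cable 3: L_3 = ‖A_3−P‖ = 3.8079;  C_3 = 5.2688 → slack
cable 4: L_4 = ‖A_4−P‖ = 7.5166;  C_4 = 7.5166 → taut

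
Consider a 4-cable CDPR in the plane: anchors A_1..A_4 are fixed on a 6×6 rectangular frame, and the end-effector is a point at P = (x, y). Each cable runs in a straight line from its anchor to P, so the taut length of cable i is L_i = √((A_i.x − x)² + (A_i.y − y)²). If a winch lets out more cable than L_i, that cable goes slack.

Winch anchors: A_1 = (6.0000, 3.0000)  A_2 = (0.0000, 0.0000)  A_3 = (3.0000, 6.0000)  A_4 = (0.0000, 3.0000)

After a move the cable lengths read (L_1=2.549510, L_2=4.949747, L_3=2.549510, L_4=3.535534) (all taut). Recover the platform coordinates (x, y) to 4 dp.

circle eqns → linear via eq_j − eq_1; set k_j = A_j·A_j − L_j²
k_1 = 36.0000+9.0000−6.5000 = 38.5000
12.0000·x + 6.0000·y = k_1−k_2 = 63.0000
6.0000·x − 6.0000·y = k_1−k_3 = 0.0000
12.0000·x + 0.0000·y = k_1−k_4 = 42.0000
solve first two rows → x=3.5000, y=3.5000
check cable 4: ‖A_4−P‖² = 12.5000 ≈ L_4² = 12.5000 ✓

(3.5000, 3.5000)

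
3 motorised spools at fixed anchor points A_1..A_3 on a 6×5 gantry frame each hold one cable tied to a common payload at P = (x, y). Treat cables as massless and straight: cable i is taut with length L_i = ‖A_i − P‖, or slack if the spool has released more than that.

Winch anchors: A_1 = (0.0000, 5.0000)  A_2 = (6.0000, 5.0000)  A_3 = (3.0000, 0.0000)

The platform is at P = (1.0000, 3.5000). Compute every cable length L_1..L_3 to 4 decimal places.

L_1: Δ = A_1−P = (-1.0000, 1.5000) → ‖Δ‖ = √3.2500 = 1.8028
L_2: Δ = A_2−P = (5.0000, 1.5000) → ‖Δ‖ = √27.2500 = 5.2202
L_3: Δ = A_3−P = (2.0000, -3.5000) → ‖Δ‖ = √16.2500 = 4.0311

(1.8028, 5.2202, 4.0311)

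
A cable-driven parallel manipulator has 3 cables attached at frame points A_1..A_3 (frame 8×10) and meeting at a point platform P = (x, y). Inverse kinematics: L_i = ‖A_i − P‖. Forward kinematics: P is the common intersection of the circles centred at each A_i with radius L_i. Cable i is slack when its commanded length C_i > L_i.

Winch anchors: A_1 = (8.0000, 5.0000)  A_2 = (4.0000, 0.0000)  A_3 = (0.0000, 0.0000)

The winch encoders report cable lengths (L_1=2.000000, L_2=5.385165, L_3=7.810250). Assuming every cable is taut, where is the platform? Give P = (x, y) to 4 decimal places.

(6.0000, 5.0000)

expand ‖A_i−P‖²=L_i² and subtract eq 1 (k_i ≔ ‖A_i‖²−L_i²)
k_1 = 64.0000+25.0000−4.0000 = 85.0000
eq1−eq2 → [8.0000  10.0000]·P = 98.0000
eq1−eq3 → [16.0000  10.0000]·P = 146.0000
2×2 solve → P = (6.0000, 5.0000)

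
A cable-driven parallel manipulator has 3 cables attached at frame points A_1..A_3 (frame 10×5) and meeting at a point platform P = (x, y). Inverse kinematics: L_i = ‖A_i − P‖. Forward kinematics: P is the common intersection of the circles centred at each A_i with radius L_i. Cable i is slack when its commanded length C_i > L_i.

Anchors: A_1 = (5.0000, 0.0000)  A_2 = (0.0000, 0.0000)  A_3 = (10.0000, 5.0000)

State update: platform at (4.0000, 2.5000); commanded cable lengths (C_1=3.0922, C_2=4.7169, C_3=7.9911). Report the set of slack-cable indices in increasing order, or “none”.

cable 1: L_1 = ‖A_1−P‖ = 2.6926;  C_1 = 3.0922 → slack
cable 2: L_2 = ‖A_2−P‖ = 4.7170;  C_2 = 4.7169 → taut
cable 3: L_3 = ‖A_3−P‖ = 6.5000;  C_3 = 7.9911 → slack

1, 3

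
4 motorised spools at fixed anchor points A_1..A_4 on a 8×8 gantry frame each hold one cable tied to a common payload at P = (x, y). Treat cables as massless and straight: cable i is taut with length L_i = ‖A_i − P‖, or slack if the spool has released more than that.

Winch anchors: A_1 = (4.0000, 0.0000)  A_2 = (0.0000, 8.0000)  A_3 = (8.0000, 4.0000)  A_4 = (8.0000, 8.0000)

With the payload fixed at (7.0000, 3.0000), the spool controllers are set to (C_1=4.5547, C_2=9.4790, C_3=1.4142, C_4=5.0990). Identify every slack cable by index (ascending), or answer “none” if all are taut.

cable 1: L_1 = ‖A_1−P‖ = 4.2426;  C_1 = 4.5547 → slack
cable 2: L_2 = ‖A_2−P‖ = 8.6023;  C_2 = 9.4790 → slack
cable 3: L_3 = ‖A_3−P‖ = 1.4142;  C_3 = 1.4142 → taut
cable 4: L_4 = ‖A_4−P‖ = 5.0990;  C_4 = 5.0990 → taut

1, 2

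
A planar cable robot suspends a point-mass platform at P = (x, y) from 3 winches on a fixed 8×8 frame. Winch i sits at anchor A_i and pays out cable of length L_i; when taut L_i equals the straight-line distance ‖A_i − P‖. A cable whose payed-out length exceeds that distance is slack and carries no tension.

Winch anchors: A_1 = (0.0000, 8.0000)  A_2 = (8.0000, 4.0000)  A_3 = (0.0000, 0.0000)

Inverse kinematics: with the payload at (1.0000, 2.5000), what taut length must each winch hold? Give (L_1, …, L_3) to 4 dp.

(5.5902, 7.1589, 2.6926)

L_1 = √((0.0000−1.0000)² + (8.0000−2.5000)²) = 5.5902
L_2 = √((8.0000−1.0000)² + (4.0000−2.5000)²) = 7.1589
L_3 = √((0.0000−1.0000)² + (0.0000−2.5000)²) = 2.6926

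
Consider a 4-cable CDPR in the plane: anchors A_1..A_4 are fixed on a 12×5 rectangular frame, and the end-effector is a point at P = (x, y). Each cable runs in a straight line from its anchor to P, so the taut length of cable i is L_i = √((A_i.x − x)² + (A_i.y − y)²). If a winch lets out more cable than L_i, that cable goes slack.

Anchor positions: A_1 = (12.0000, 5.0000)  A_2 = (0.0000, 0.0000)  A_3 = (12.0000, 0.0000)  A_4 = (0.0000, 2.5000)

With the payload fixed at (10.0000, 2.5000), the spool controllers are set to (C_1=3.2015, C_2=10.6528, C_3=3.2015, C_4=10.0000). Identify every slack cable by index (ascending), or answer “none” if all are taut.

2

cable 1: √((2.0000)²+(2.5000)²)=3.2016, C_1=3.2015: taut
cable 2: √((-10.0000)²+(-2.5000)²)=10.3078, C_2=10.6528: slack
cable 3: √((2.0000)²+(-2.5000)²)=3.2016, C_3=3.2015: taut
cable 4: √((-10.0000)²+(0.0000)²)=10.0000, C_4=10.0000: taut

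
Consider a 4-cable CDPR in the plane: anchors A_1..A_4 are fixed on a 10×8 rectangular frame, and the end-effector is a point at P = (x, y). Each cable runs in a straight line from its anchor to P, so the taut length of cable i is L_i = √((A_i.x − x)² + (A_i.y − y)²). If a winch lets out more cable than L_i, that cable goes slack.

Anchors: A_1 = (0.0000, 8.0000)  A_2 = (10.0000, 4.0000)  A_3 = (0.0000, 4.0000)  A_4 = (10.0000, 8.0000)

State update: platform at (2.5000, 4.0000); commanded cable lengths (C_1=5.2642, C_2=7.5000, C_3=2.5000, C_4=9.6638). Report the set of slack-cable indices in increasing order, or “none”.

1, 4

cable 1: √((-2.5000)²+(4.0000)²)=4.7170, C_1=5.2642: slack
cable 2: √((7.5000)²+(0.0000)²)=7.5000, C_2=7.5000: taut
cable 3: √((-2.5000)²+(0.0000)²)=2.5000, C_3=2.5000: taut
cable 4: √((7.5000)²+(4.0000)²)=8.5000, C_4=9.6638: slack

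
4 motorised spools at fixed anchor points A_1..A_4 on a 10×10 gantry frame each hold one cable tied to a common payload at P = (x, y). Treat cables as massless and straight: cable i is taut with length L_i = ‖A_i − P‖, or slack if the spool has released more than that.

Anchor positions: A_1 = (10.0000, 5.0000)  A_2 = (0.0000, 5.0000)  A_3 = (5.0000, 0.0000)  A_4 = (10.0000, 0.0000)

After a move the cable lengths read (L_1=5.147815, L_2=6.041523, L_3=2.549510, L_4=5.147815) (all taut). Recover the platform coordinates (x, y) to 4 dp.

circle eqns → linear via eq_j − eq_1; set c_j = A_j·A_j − L_j²
c_1 = 100.0000+25.0000−26.5000 = 98.5000
20.0000·x + 0.0000·y = c_1−c_2 = 110.0000
10.0000·x + 10.0000·y = c_1−c_3 = 80.0000
0.0000·x + 10.0000·y = c_1−c_4 = 25.0000
solve first two rows → x=5.5000, y=2.5000
check cable 4: ‖A_4−P‖² = 26.5000 ≈ L_4² = 26.5000 ✓

(5.5000, 2.5000)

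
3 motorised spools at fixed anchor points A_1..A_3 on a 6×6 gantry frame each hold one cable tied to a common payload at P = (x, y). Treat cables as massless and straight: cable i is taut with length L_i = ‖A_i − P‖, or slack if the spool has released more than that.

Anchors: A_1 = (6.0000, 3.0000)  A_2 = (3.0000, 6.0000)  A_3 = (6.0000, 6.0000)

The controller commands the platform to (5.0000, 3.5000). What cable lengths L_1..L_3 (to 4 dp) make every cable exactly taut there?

L_1: Δ = A_1−P = (1.0000, -0.5000) → ‖Δ‖ = √1.2500 = 1.1180
L_2: Δ = A_2−P = (-2.0000, 2.5000) → ‖Δ‖ = √10.2500 = 3.2016
L_3: Δ = A_3−P = (1.0000, 2.5000) → ‖Δ‖ = √7.2500 = 2.6926

(1.1180, 3.2016, 2.6926)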